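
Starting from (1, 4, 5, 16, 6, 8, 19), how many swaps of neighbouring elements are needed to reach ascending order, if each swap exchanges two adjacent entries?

There are 2 swaps.

Minimum adjacent swaps = number of inversions (each swap of adjacent out-of-order elements removes one inversion and no swap can remove more).
Count inversions — for each element, later elements that are smaller:
1: none → 0
4: none → 0
5: none → 0
16: 6, 8 → 2
6: none → 0
8: none → 0
19: none → 0
Total inversions: 0 + 0 + 0 + 2 + 0 + 0 + 0 = 2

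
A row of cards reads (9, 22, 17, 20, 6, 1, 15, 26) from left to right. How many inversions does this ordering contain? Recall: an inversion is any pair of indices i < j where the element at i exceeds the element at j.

14 inversions

Sweep left to right; for each value list the smaller values that follow it:
9: 2
22: 5
17: 3
20: 3
6: 1
1: 0
15: 0
26: 0
Sum: 2 + 5 + 3 + 3 + 1 + 0 + 0 + 0 = 14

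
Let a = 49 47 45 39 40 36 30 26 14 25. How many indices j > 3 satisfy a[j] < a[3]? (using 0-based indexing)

5

The element at index 3 is 39.
Elements after it: 40, 36, 30, 26, 14, 25
Those smaller than 39: 36, 30, 26, 14, 25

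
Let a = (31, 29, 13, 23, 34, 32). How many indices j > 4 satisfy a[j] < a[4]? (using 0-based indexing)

1 such element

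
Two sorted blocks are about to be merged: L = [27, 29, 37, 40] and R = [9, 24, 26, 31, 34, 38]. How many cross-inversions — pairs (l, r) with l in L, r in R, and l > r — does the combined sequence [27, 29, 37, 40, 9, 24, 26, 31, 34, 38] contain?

Count, for every r in R, how many entries of L exceed r:
r = 9: 27, 29, 37, 40 → 4
r = 24: 27, 29, 37, 40 → 4
r = 26: 27, 29, 37, 40 → 4
r = 31: 37, 40 → 2
r = 34: 37, 40 → 2
r = 38: 40 → 1
Cross-inversions: 4 + 4 + 4 + 2 + 2 + 1 = 17

17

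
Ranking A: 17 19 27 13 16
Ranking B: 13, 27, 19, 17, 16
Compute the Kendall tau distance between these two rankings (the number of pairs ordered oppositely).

6

Assign each item its position (1..5) in the first ordering, then rewrite the second ordering as that position sequence:
positions: 17→1, 19→2, 27→3, 13→4, 16→5
second ordering as positions: [4, 3, 2, 1, 5]
Discordant pairs = inversions in this position sequence.
4: 3, 2, 1 → 3
3: 2, 1 → 2
2: 1 → 1
1: 0
5: 0
Total: 3 + 2 + 1 + 0 + 0 = 6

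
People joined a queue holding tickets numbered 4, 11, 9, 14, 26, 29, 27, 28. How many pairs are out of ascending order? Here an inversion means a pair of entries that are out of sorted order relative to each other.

3 inversions

Element-by-element contributions:
4: 0
11: 1
9: 0
14: 0
26: 0
29: 2
27: 0
28: 0
Sum: 0 + 1 + 0 + 0 + 0 + 2 + 0 + 0 = 3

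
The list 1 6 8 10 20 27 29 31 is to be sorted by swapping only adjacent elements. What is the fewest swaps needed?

0 swaps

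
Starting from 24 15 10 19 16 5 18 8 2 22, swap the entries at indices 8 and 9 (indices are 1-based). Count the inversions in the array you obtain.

27

Positions 8 and 9 hold 8 and 2; after swapping, the array is [24, 15, 10, 19, 16, 5, 18, 2, 8, 22].
Sweep left to right; for each value list the smaller values that follow it:
24: 9
15: 4
10: 3
19: 5
16: 3
5: 1
18: 2
2: 0
8: 0
22: 0
Sum: 9 + 4 + 3 + 5 + 3 + 1 + 2 + 0 + 0 + 0 = 27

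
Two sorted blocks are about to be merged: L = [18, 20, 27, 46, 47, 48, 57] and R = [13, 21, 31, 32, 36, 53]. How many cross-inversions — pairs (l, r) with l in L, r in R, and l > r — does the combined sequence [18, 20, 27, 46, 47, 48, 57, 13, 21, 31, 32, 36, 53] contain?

25 split inversions

Take each right-half value and tally the left-half values above it:
r = 13: 18, 20, 27, 46, 47, 48, 57 → 7
r = 21: 27, 46, 47, 48, 57 → 5
r = 31: 46, 47, 48, 57 → 4
r = 32: 46, 47, 48, 57 → 4
r = 36: 46, 47, 48, 57 → 4
r = 53: 57 → 1
Cross-inversions: 7 + 5 + 4 + 4 + 4 + 1 = 25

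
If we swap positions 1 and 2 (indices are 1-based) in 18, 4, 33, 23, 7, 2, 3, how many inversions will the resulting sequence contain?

Positions 1 and 2 hold 18 and 4; after swapping, the array is [4, 18, 33, 23, 7, 2, 3].
Count, for each position, how many later elements it exceeds:
4: 2
18: 3
33: 4
23: 3
7: 2
2: 0
3: 0
Sum: 2 + 3 + 4 + 3 + 2 + 0 + 0 = 14

14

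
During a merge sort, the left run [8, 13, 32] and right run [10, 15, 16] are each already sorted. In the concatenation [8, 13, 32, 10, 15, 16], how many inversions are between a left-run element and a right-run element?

4

Count, for every r in R, how many entries of L exceed r:
r = 10: 13, 32 → 2
r = 15: 32 → 1
r = 16: 32 → 1
Cross-inversions: 2 + 1 + 1 = 4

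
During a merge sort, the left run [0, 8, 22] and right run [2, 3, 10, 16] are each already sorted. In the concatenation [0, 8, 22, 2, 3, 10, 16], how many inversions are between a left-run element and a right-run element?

6

Take each right-half value and tally the left-half values above it:
r = 2: 8, 22 → 2
r = 3: 8, 22 → 2
r = 10: 22 → 1
r = 16: 22 → 1
Cross-inversions: 2 + 2 + 1 + 1 = 6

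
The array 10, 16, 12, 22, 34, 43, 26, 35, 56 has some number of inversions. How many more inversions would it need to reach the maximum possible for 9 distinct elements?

Maximum inversions for 9 distinct elements is C(9, 2) = 9·8/2 = 36.
Current inversions — for each element, count later smaller elements:
10: 0
16: 1
12: 0
22: 0
34: 1
43: 2
26: 0
35: 0
56: 0
Current total: 0 + 1 + 0 + 0 + 1 + 2 + 0 + 0 + 0 = 4
Shortfall: 36 − 4 = 32

32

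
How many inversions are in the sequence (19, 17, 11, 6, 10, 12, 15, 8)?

Element-by-element contributions:
19 → 17, 11, 6, 10, 12, 15, 8 → 7
17 → 11, 6, 10, 12, 15, 8 → 6
11 → 6, 10, 8 → 3
6 → none → 0
10 → 8 → 1
12 → 8 → 1
15 → 8 → 1
8 → none → 0
Sum: 7 + 6 + 3 + 0 + 1 + 1 + 1 + 0 = 19

There are 19 inversions.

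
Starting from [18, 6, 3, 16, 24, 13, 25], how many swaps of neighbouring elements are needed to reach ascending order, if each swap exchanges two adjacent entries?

Each adjacent swap fixes exactly one inversion, so the minimum swap count equals the number of inversions.
Count inversions — for each element, later elements that are smaller:
18: 6, 3, 16, 13 → 4
6: 3 → 1
3: none → 0
16: 13 → 1
24: 13 → 1
13: none → 0
25: none → 0
Total inversions: 4 + 1 + 0 + 1 + 1 + 0 + 0 = 7

7 adjacent swaps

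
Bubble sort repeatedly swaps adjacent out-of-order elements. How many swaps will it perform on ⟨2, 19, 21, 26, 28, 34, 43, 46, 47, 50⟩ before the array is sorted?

Each adjacent swap fixes exactly one inversion, so the minimum swap count equals the number of inversions.
Count inversions — for each element, later elements that are smaller:
2: none → 0
19: none → 0
21: none → 0
26: none → 0
28: none → 0
34: none → 0
43: none → 0
46: none → 0
47: none → 0
50: none → 0
Total inversions: 0 + 0 + 0 + 0 + 0 + 0 + 0 + 0 + 0 + 0 = 0

0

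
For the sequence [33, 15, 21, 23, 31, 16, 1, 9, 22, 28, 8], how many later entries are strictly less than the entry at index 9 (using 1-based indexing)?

1 such element

The element at index 9 is 22.
Elements after it: 28, 8
Those smaller than 22: 8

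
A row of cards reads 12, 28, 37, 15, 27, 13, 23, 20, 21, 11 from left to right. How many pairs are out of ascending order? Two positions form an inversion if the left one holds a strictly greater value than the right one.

28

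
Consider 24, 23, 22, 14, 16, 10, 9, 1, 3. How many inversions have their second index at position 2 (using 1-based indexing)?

1

The element at index 2 is 23.
Elements before it: 24
Those larger than 23: 24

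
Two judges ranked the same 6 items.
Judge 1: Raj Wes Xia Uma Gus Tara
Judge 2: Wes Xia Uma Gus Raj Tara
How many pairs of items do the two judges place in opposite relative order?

Discordant pairs: 4

Assign each item its position (1..6) in the first ordering, then rewrite the second ordering as that position sequence:
positions: Raj→1, Wes→2, Xia→3, Uma→4, Gus→5, Tara→6
second ordering as positions: [2, 3, 4, 5, 1, 6]
Discordant pairs = inversions in this position sequence.
2: 1 → 1
3: 1 → 1
4: 1 → 1
5: 1 → 1
1: 0
6: 0
Total: 1 + 1 + 1 + 1 + 0 + 0 = 4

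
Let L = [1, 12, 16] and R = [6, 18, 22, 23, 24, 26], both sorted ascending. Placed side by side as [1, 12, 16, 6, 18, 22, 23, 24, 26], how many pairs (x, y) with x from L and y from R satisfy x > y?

2 split inversions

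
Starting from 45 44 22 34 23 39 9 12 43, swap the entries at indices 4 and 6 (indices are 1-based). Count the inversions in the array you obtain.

Inversions: 25

Positions 4 and 6 hold 34 and 39; after swapping, the array is [45, 44, 22, 39, 23, 34, 9, 12, 43].
Count, for each position, how many later elements it exceeds:
45 → 44, 22, 39, 23, 34, 9, 12, 43 → 8
44 → 22, 39, 23, 34, 9, 12, 43 → 7
22 → 9, 12 → 2
39 → 23, 34, 9, 12 → 4
23 → 9, 12 → 2
34 → 9, 12 → 2
9 → none → 0
12 → none → 0
43 → none → 0
Sum: 8 + 7 + 2 + 4 + 2 + 2 + 0 + 0 + 0 = 25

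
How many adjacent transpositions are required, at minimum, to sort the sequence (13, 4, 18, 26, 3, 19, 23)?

7

Minimum adjacent swaps = number of inversions (each swap of adjacent out-of-order elements removes one inversion and no swap can remove more).
Count inversions — for each element, later elements that are smaller:
13: 4, 3 → 2
4: 3 → 1
18: 3 → 1
26: 3, 19, 23 → 3
3: none → 0
19: none → 0
23: none → 0
Total inversions: 2 + 1 + 1 + 3 + 0 + 0 + 0 = 7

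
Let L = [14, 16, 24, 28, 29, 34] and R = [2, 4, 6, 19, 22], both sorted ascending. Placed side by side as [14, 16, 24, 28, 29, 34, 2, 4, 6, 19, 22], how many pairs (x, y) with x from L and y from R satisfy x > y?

Take each right-half value and tally the left-half values above it:
r = 2: 14, 16, 24, 28, 29, 34 → 6
r = 4: 14, 16, 24, 28, 29, 34 → 6
r = 6: 14, 16, 24, 28, 29, 34 → 6
r = 19: 24, 28, 29, 34 → 4
r = 22: 24, 28, 29, 34 → 4
Cross-inversions: 6 + 6 + 6 + 4 + 4 = 26

There are 26 split inversions.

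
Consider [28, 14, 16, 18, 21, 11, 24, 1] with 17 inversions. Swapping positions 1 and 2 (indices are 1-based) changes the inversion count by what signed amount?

-1

Positions 1 and 2 hold 28 and 14; after swapping, the array is [14, 28, 16, 18, 21, 11, 24, 1].
Element-by-element contributions:
14 → 11, 1 → 2
28 → 16, 18, 21, 11, 24, 1 → 6
16 → 11, 1 → 2
18 → 11, 1 → 2
21 → 11, 1 → 2
11 → 1 → 1
24 → 1 → 1
1 → none → 0
Sum: 2 + 6 + 2 + 2 + 2 + 1 + 1 + 0 = 16
Change: 16 − 17 = -1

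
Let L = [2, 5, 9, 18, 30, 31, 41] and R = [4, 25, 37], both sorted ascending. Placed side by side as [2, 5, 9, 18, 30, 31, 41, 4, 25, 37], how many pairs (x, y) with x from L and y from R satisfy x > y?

There are 10 cross-inversions.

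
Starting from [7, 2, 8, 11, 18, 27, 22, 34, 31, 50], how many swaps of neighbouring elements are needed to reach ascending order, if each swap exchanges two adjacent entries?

3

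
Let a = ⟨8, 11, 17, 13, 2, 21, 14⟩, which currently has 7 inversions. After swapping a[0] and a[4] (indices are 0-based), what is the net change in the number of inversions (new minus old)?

-1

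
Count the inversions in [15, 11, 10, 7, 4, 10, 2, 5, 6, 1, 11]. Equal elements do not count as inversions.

38

For each element, count later entries that are smaller:
15 → 11, 10, 7, 4, 10, 2, 5, 6, 1, 11 → 10
11 → 10, 7, 4, 10, 2, 5, 6, 1 → 8
10 → 7, 4, 2, 5, 6, 1 → 6
7 → 4, 2, 5, 6, 1 → 5
4 → 2, 1 → 2
10 → 2, 5, 6, 1 → 4
2 → 1 → 1
5 → 1 → 1
6 → 1 → 1
1 → none → 0
11 → none → 0
Sum: 10 + 8 + 6 + 5 + 2 + 4 + 1 + 1 + 1 + 0 + 0 = 38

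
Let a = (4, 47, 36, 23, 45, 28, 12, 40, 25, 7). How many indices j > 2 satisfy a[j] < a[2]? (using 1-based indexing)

The element at index 2 is 47.
Elements after it: 36, 23, 45, 28, 12, 40, 25, 7
Those smaller than 47: 36, 23, 45, 28, 12, 40, 25, 7

8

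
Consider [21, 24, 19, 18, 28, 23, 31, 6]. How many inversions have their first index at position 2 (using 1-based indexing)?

4

The element at index 2 is 24.
Elements after it: 19, 18, 28, 23, 31, 6
Those smaller than 24: 19, 18, 23, 6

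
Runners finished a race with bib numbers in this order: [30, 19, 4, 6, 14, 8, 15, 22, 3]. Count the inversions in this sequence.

Out-of-order pairs: 21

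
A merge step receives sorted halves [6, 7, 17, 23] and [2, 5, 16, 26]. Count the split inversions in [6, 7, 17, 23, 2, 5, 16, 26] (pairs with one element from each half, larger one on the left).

There are 10 cross-inversions.

Count, for every r in R, how many entries of L exceed r:
r = 2: 6, 7, 17, 23 → 4
r = 5: 6, 7, 17, 23 → 4
r = 16: 17, 23 → 2
r = 26: none → 0
Cross-inversions: 4 + 4 + 2 + 0 = 10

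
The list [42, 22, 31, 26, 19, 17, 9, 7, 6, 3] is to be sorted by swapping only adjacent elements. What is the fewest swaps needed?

The minimum number of adjacent swaps to sort an array equals its inversion count, since every such swap removes exactly one inversion.
Count inversions — for each element, later elements that are smaller:
42: 22, 31, 26, 19, 17, 9, 7, 6, 3 → 9
22: 19, 17, 9, 7, 6, 3 → 6
31: 26, 19, 17, 9, 7, 6, 3 → 7
26: 19, 17, 9, 7, 6, 3 → 6
19: 17, 9, 7, 6, 3 → 5
17: 9, 7, 6, 3 → 4
9: 7, 6, 3 → 3
7: 6, 3 → 2
6: 3 → 1
3: none → 0
Total inversions: 9 + 6 + 7 + 6 + 5 + 4 + 3 + 2 + 1 + 0 = 43

43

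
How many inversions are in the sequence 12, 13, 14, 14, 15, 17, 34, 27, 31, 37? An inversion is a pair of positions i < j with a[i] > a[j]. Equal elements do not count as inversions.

Element-by-element contributions:
12: 0
13: 0
14: 0
14: 0
15: 0
17: 0
34: 2
27: 0
31: 0
37: 0
Sum: 0 + 0 + 0 + 0 + 0 + 0 + 2 + 0 + 0 + 0 = 2

There are 2 out-of-order pairs.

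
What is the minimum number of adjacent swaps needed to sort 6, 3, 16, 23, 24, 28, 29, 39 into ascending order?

1 swap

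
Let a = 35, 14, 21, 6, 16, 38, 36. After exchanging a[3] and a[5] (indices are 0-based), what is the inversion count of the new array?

Positions 3 and 5 hold 6 and 38; after swapping, the array is [35, 14, 21, 38, 16, 6, 36].
Sweep left to right; for each value list the smaller values that follow it:
35 → 14, 21, 16, 6 → 4
14 → 6 → 1
21 → 16, 6 → 2
38 → 16, 6, 36 → 3
16 → 6 → 1
6 → none → 0
36 → none → 0
Sum: 4 + 1 + 2 + 3 + 1 + 0 + 0 = 11

11 inversions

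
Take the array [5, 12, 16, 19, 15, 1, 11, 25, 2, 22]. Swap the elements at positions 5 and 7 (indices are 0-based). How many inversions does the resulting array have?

22

Positions 5 and 7 hold 1 and 25; after swapping, the array is [5, 12, 16, 19, 15, 25, 11, 1, 2, 22].
Element-by-element contributions:
5 → 1, 2 → 2
12 → 11, 1, 2 → 3
16 → 15, 11, 1, 2 → 4
19 → 15, 11, 1, 2 → 4
15 → 11, 1, 2 → 3
25 → 11, 1, 2, 22 → 4
11 → 1, 2 → 2
1 → none → 0
2 → none → 0
22 → none → 0
Sum: 2 + 3 + 4 + 4 + 3 + 4 + 2 + 0 + 0 + 0 = 22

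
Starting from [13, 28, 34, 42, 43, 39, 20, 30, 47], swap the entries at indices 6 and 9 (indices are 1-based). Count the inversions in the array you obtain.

Positions 6 and 9 hold 39 and 47; after swapping, the array is [13, 28, 34, 42, 43, 47, 20, 30, 39].
Count, for each position, how many later elements it exceeds:
13: 0
28: 1
34: 2
42: 3
43: 3
47: 3
20: 0
30: 0
39: 0
Sum: 0 + 1 + 2 + 3 + 3 + 3 + 0 + 0 + 0 = 12

12 inversions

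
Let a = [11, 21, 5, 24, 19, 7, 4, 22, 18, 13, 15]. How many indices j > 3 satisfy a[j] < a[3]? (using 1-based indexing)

1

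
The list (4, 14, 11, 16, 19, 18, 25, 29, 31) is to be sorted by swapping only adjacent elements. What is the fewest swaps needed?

Each adjacent swap fixes exactly one inversion, so the minimum swap count equals the number of inversions.
Count inversions — for each element, later elements that are smaller:
4: none → 0
14: 11 → 1
11: none → 0
16: none → 0
19: 18 → 1
18: none → 0
25: none → 0
29: none → 0
31: none → 0
Total inversions: 0 + 1 + 0 + 0 + 1 + 0 + 0 + 0 + 0 = 2

2 adjacent swaps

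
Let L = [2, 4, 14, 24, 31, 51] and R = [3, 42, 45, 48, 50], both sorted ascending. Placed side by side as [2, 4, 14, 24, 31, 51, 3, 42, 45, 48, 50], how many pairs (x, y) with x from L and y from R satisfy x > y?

For each element r of the right run, count left-run elements greater than r:
r = 3: 4, 14, 24, 31, 51 → 5
r = 42: 51 → 1
r = 45: 51 → 1
r = 48: 51 → 1
r = 50: 51 → 1
Cross-inversions: 5 + 1 + 1 + 1 + 1 = 9

9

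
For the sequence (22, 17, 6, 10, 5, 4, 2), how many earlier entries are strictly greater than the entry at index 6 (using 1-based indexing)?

5

The element at index 6 is 4.
Elements before it: 22, 17, 6, 10, 5
Those larger than 4: 22, 17, 6, 10, 5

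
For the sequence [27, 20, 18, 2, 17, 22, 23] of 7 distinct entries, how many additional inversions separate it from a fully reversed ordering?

10 inversions short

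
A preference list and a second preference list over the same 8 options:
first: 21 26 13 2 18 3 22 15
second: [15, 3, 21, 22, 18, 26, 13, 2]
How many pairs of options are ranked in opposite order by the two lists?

19

Assign each item its position (1..8) in the first ordering, then rewrite the second ordering as that position sequence:
positions: 21→1, 26→2, 13→3, 2→4, 18→5, 3→6, 22→7, 15→8
second ordering as positions: [8, 6, 1, 7, 5, 2, 3, 4]
Discordant pairs = inversions in this position sequence.
8: 6, 1, 7, 5, 2, 3, 4 → 7
6: 1, 5, 2, 3, 4 → 5
1: 0
7: 5, 2, 3, 4 → 4
5: 2, 3, 4 → 3
2: 0
3: 0
4: 0
Total: 7 + 5 + 0 + 4 + 3 + 0 + 0 + 0 = 19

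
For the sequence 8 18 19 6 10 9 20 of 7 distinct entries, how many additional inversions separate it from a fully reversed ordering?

Maximum inversions for 7 distinct elements is C(7, 2) = 7·6/2 = 21.
Current inversions — for each element, count later smaller elements:
8: 1
18: 3
19: 3
6: 0
10: 1
9: 0
20: 0
Current total: 1 + 3 + 3 + 0 + 1 + 0 + 0 = 8
Shortfall: 21 − 8 = 13

13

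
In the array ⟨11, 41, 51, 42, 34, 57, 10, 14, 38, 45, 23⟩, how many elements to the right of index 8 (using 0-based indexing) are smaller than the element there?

1 such element

The element at index 8 is 38.
Elements after it: 45, 23
Those smaller than 38: 23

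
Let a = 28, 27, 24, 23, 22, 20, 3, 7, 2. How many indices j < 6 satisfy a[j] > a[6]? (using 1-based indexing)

5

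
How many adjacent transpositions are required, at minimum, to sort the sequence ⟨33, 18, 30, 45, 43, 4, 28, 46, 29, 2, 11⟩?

The minimum number of adjacent swaps to sort an array equals its inversion count, since every such swap removes exactly one inversion.
Count inversions — for each element, later elements that are smaller:
33: 18, 30, 4, 28, 29, 2, 11 → 7
18: 4, 2, 11 → 3
30: 4, 28, 29, 2, 11 → 5
45: 43, 4, 28, 29, 2, 11 → 6
43: 4, 28, 29, 2, 11 → 5
4: 2 → 1
28: 2, 11 → 2
46: 29, 2, 11 → 3
29: 2, 11 → 2
2: none → 0
11: none → 0
Total inversions: 7 + 3 + 5 + 6 + 5 + 1 + 2 + 3 + 2 + 0 + 0 = 34

34 adjacent swaps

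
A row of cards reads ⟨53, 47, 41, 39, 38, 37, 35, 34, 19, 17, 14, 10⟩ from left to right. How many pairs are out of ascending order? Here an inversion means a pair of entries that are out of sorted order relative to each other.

There are 66 out-of-order pairs.

Sweep left to right; for each value list the smaller values that follow it:
53 → 47, 41, 39, 38, 37, 35, 34, 19, 17, 14, 10 → 11
47 → 41, 39, 38, 37, 35, 34, 19, 17, 14, 10 → 10
41 → 39, 38, 37, 35, 34, 19, 17, 14, 10 → 9
39 → 38, 37, 35, 34, 19, 17, 14, 10 → 8
38 → 37, 35, 34, 19, 17, 14, 10 → 7
37 → 35, 34, 19, 17, 14, 10 → 6
35 → 34, 19, 17, 14, 10 → 5
34 → 19, 17, 14, 10 → 4
19 → 17, 14, 10 → 3
17 → 14, 10 → 2
14 → 10 → 1
10 → none → 0
Sum: 11 + 10 + 9 + 8 + 7 + 6 + 5 + 4 + 3 + 2 + 1 + 0 = 66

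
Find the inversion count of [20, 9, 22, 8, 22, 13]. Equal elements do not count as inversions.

Inversion pairs (indices are 0-based):
(0,1): 20 > 9
(0,3): 20 > 8
(0,5): 20 > 13
(1,3): 9 > 8
(2,3): 22 > 8
(2,5): 22 > 13
(4,5): 22 > 13
That's 7 pairs.

Out-of-order pairs: 7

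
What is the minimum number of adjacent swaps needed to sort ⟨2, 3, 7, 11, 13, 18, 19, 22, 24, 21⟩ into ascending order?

The minimum number of adjacent swaps to sort an array equals its inversion count, since every such swap removes exactly one inversion.
Count inversions — for each element, later elements that are smaller:
2: none → 0
3: none → 0
7: none → 0
11: none → 0
13: none → 0
18: none → 0
19: none → 0
22: 21 → 1
24: 21 → 1
21: none → 0
Total inversions: 0 + 0 + 0 + 0 + 0 + 0 + 0 + 1 + 1 + 0 = 2

2 adjacent swaps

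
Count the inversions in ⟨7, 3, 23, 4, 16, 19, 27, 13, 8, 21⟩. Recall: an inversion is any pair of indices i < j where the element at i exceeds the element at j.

Count, for each position, how many later elements it exceeds:
7 → 3, 4 → 2
3 → none → 0
23 → 4, 16, 19, 13, 8, 21 → 6
4 → none → 0
16 → 13, 8 → 2
19 → 13, 8 → 2
27 → 13, 8, 21 → 3
13 → 8 → 1
8 → none → 0
21 → none → 0
Sum: 2 + 0 + 6 + 0 + 2 + 2 + 3 + 1 + 0 + 0 = 16

16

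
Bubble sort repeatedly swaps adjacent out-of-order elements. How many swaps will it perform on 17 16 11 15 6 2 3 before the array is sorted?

The minimum number of adjacent swaps to sort an array equals its inversion count, since every such swap removes exactly one inversion.
Count inversions — for each element, later elements that are smaller:
17: 16, 11, 15, 6, 2, 3 → 6
16: 11, 15, 6, 2, 3 → 5
11: 6, 2, 3 → 3
15: 6, 2, 3 → 3
6: 2, 3 → 2
2: none → 0
3: none → 0
Total inversions: 6 + 5 + 3 + 3 + 2 + 0 + 0 = 19

Swaps: 19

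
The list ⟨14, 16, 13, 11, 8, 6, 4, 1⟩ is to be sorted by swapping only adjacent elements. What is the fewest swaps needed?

Each adjacent swap fixes exactly one inversion, so the minimum swap count equals the number of inversions.
Count inversions — for each element, later elements that are smaller:
14: 13, 11, 8, 6, 4, 1 → 6
16: 13, 11, 8, 6, 4, 1 → 6
13: 11, 8, 6, 4, 1 → 5
11: 8, 6, 4, 1 → 4
8: 6, 4, 1 → 3
6: 4, 1 → 2
4: 1 → 1
1: none → 0
Total inversions: 6 + 6 + 5 + 4 + 3 + 2 + 1 + 0 = 27

27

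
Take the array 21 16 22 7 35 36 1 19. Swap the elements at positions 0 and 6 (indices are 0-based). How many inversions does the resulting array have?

Inversions: 9

Positions 0 and 6 hold 21 and 1; after swapping, the array is [1, 16, 22, 7, 35, 36, 21, 19].
For each element, count later entries that are smaller:
1: 0
16: 1
22: 3
7: 0
35: 2
36: 2
21: 1
19: 0
Sum: 0 + 1 + 3 + 0 + 2 + 2 + 1 + 0 = 9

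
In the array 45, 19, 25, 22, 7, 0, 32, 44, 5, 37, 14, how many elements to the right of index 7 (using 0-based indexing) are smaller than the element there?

3 such elements

The element at index 7 is 44.
Elements after it: 5, 37, 14
Those smaller than 44: 5, 37, 14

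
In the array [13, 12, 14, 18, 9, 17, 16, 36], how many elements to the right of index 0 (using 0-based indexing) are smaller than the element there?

The element at index 0 is 13.
Elements after it: 12, 14, 18, 9, 17, 16, 36
Those smaller than 13: 12, 9

2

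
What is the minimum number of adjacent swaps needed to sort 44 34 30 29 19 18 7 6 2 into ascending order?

The minimum number of adjacent swaps to sort an array equals its inversion count, since every such swap removes exactly one inversion.
Count inversions — for each element, later elements that are smaller:
44: 34, 30, 29, 19, 18, 7, 6, 2 → 8
34: 30, 29, 19, 18, 7, 6, 2 → 7
30: 29, 19, 18, 7, 6, 2 → 6
29: 19, 18, 7, 6, 2 → 5
19: 18, 7, 6, 2 → 4
18: 7, 6, 2 → 3
7: 6, 2 → 2
6: 2 → 1
2: none → 0
Total inversions: 8 + 7 + 6 + 5 + 4 + 3 + 2 + 1 + 0 = 36

36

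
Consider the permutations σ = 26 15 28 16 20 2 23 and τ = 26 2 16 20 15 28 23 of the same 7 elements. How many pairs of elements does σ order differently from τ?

Assign each item its position (1..7) in the first ordering, then rewrite the second ordering as that position sequence:
positions: 26→1, 15→2, 28→3, 16→4, 20→5, 2→6, 23→7
second ordering as positions: [1, 6, 4, 5, 2, 3, 7]
Discordant pairs = inversions in this position sequence.
1: 0
6: 4, 5, 2, 3 → 4
4: 2, 3 → 2
5: 2, 3 → 2
2: 0
3: 0
7: 0
Total: 0 + 4 + 2 + 2 + 0 + 0 + 0 = 8

8 discordant pairs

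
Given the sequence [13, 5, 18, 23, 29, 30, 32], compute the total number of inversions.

1

For each element, count later entries that are smaller:
13 → 5 → 1
5 → none → 0
18 → none → 0
23 → none → 0
29 → none → 0
30 → none → 0
32 → none → 0
Sum: 1 + 0 + 0 + 0 + 0 + 0 + 0 = 1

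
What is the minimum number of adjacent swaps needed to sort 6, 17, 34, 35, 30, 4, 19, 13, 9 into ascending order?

There are 21 swaps.

The minimum number of adjacent swaps to sort an array equals its inversion count, since every such swap removes exactly one inversion.
Count inversions — for each element, later elements that are smaller:
6: 4 → 1
17: 4, 13, 9 → 3
34: 30, 4, 19, 13, 9 → 5
35: 30, 4, 19, 13, 9 → 5
30: 4, 19, 13, 9 → 4
4: none → 0
19: 13, 9 → 2
13: 9 → 1
9: none → 0
Total inversions: 1 + 3 + 5 + 5 + 4 + 0 + 2 + 1 + 0 = 21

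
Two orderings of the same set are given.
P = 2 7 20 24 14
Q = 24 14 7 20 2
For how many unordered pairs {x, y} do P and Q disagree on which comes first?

Assign each item its position (1..5) in the first ordering, then rewrite the second ordering as that position sequence:
positions: 2→1, 7→2, 20→3, 24→4, 14→5
second ordering as positions: [4, 5, 2, 3, 1]
Discordant pairs = inversions in this position sequence.
4: 2, 3, 1 → 3
5: 2, 3, 1 → 3
2: 1 → 1
3: 1 → 1
1: 0
Total: 3 + 3 + 1 + 1 + 0 = 8

There are 8 disagreeing pairs.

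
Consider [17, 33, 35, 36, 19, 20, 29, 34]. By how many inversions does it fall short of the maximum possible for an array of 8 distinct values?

Maximum inversions for 8 distinct elements is C(8, 2) = 8·7/2 = 28.
Current inversions — for each element, count later smaller elements:
17: 0
33: 3
35: 4
36: 4
19: 0
20: 0
29: 0
34: 0
Current total: 0 + 3 + 4 + 4 + 0 + 0 + 0 + 0 = 11
Shortfall: 28 − 11 = 17

17 inversions short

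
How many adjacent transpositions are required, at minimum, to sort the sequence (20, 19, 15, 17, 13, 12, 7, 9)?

26

Each adjacent swap fixes exactly one inversion, so the minimum swap count equals the number of inversions.
Count inversions — for each element, later elements that are smaller:
20: 19, 15, 17, 13, 12, 7, 9 → 7
19: 15, 17, 13, 12, 7, 9 → 6
15: 13, 12, 7, 9 → 4
17: 13, 12, 7, 9 → 4
13: 12, 7, 9 → 3
12: 7, 9 → 2
7: none → 0
9: none → 0
Total inversions: 7 + 6 + 4 + 4 + 3 + 2 + 0 + 0 = 26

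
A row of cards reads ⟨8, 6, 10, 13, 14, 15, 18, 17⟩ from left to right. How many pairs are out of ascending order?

For each element, count later entries that are smaller:
8: 1
6: 0
10: 0
13: 0
14: 0
15: 0
18: 1
17: 0
Sum: 1 + 0 + 0 + 0 + 0 + 0 + 1 + 0 = 2

2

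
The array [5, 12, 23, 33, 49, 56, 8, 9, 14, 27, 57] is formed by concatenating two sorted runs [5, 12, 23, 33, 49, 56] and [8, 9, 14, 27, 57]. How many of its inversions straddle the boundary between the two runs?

17 cross-inversions

Count, for every r in R, how many entries of L exceed r:
r = 8: 12, 23, 33, 49, 56 → 5
r = 9: 12, 23, 33, 49, 56 → 5
r = 14: 23, 33, 49, 56 → 4
r = 27: 33, 49, 56 → 3
r = 57: none → 0
Cross-inversions: 5 + 5 + 4 + 3 + 0 = 17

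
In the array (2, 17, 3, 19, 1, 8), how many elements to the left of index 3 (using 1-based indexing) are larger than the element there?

1

The element at index 3 is 3.
Elements before it: 2, 17
Those larger than 3: 17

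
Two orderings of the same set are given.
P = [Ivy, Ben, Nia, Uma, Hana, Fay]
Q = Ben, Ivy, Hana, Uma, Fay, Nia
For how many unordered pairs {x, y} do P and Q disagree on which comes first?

Assign each item its position (1..6) in the first ordering, then rewrite the second ordering as that position sequence:
positions: Ivy→1, Ben→2, Nia→3, Uma→4, Hana→5, Fay→6
second ordering as positions: [2, 1, 5, 4, 6, 3]
Discordant pairs = inversions in this position sequence.
2: 1 → 1
1: 0
5: 4, 3 → 2
4: 3 → 1
6: 3 → 1
3: 0
Total: 1 + 0 + 2 + 1 + 1 + 0 = 5

5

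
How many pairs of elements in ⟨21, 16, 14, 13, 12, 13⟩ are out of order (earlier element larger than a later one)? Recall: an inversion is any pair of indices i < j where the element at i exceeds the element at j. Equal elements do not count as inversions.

Sweep left to right; for each value list the smaller values that follow it:
21 → 16, 14, 13, 12, 13 → 5
16 → 14, 13, 12, 13 → 4
14 → 13, 12, 13 → 3
13 → 12 → 1
12 → none → 0
13 → none → 0
Sum: 5 + 4 + 3 + 1 + 0 + 0 = 13

13 out-of-order pairs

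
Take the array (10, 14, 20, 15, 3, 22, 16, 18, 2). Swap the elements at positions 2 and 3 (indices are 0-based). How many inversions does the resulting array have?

16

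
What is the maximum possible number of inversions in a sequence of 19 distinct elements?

The maximum occurs when the array is in strictly decreasing order: every one of the C(19, 2) pairs is inverted.
C(19, 2) = 19·18/2 = 171

171 inversions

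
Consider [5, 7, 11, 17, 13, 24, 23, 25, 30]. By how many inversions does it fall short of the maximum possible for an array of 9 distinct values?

34 inversions short

Maximum inversions for 9 distinct elements is C(9, 2) = 9·8/2 = 36.
Current inversions — for each element, count later smaller elements:
5: 0
7: 0
11: 0
17: 1
13: 0
24: 1
23: 0
25: 0
30: 0
Current total: 0 + 0 + 0 + 1 + 0 + 1 + 0 + 0 + 0 = 2
Shortfall: 36 − 2 = 34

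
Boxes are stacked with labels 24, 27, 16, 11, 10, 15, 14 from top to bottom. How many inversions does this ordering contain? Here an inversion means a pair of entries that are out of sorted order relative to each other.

For each element, count later entries that are smaller:
24 → 16, 11, 10, 15, 14 → 5
27 → 16, 11, 10, 15, 14 → 5
16 → 11, 10, 15, 14 → 4
11 → 10 → 1
10 → none → 0
15 → 14 → 1
14 → none → 0
Sum: 5 + 5 + 4 + 1 + 0 + 1 + 0 = 16

16 out-of-order pairs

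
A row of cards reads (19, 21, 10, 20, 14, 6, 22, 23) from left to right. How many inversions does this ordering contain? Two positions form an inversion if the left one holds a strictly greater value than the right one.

11

Count, for each position, how many later elements it exceeds:
19 → 10, 14, 6 → 3
21 → 10, 20, 14, 6 → 4
10 → 6 → 1
20 → 14, 6 → 2
14 → 6 → 1
6 → none → 0
22 → none → 0
23 → none → 0
Sum: 3 + 4 + 1 + 2 + 1 + 0 + 0 + 0 = 11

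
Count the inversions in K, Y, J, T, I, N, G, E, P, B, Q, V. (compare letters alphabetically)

Count, for each position, how many later elements it exceeds:
K → J, I, G, E, B → 5
Y → J, T, I, N, G, E, P, B, Q, V → 10
J → I, G, E, B → 4
T → I, N, G, E, P, B, Q → 7
I → G, E, B → 3
N → G, E, B → 3
G → E, B → 2
E → B → 1
P → B → 1
B → none → 0
Q → none → 0
V → none → 0
Sum: 5 + 10 + 4 + 7 + 3 + 3 + 2 + 1 + 1 + 0 + 0 + 0 = 36

36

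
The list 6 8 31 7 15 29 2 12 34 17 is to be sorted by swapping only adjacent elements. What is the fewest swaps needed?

16

Each adjacent swap fixes exactly one inversion, so the minimum swap count equals the number of inversions.
Count inversions — for each element, later elements that are smaller:
6: 2 → 1
8: 7, 2 → 2
31: 7, 15, 29, 2, 12, 17 → 6
7: 2 → 1
15: 2, 12 → 2
29: 2, 12, 17 → 3
2: none → 0
12: none → 0
34: 17 → 1
17: none → 0
Total inversions: 1 + 2 + 6 + 1 + 2 + 3 + 0 + 0 + 1 + 0 = 16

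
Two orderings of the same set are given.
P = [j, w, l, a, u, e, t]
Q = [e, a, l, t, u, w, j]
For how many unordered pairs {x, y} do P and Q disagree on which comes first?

There are 16 disagreeing pairs.

Assign each item its position (1..7) in the first ordering, then rewrite the second ordering as that position sequence:
positions: j→1, w→2, l→3, a→4, u→5, e→6, t→7
second ordering as positions: [6, 4, 3, 7, 5, 2, 1]
Discordant pairs = inversions in this position sequence.
6: 4, 3, 5, 2, 1 → 5
4: 3, 2, 1 → 3
3: 2, 1 → 2
7: 5, 2, 1 → 3
5: 2, 1 → 2
2: 1 → 1
1: 0
Total: 5 + 3 + 2 + 3 + 2 + 1 + 0 = 16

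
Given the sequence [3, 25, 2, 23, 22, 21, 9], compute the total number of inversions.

12 inversions

Listing every pair i<j with a[i]>a[j] (using 1-based positions):
(1,3): 3 > 2
(2,3): 25 > 2
(2,4): 25 > 23
(2,5): 25 > 22
(2,6): 25 > 21
(2,7): 25 > 9
(4,5): 23 > 22
(4,6): 23 > 21
(4,7): 23 > 9
(5,6): 22 > 21
(5,7): 22 > 9
(6,7): 21 > 9
That's 12 pairs.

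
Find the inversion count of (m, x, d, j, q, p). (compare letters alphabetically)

7

Listing every pair i<j with a[i]>a[j] (using 1-based positions):
(1,3): m > d
(1,4): m > j
(2,3): x > d
(2,4): x > j
(2,5): x > q
(2,6): x > p
(5,6): q > p
That's 7 pairs.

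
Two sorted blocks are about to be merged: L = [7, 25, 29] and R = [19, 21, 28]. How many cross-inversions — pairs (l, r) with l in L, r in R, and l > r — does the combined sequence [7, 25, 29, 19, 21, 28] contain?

Cross-inversions: 5

Take each right-half value and tally the left-half values above it:
r = 19: 25, 29 → 2
r = 21: 25, 29 → 2
r = 28: 29 → 1
Cross-inversions: 2 + 2 + 1 = 5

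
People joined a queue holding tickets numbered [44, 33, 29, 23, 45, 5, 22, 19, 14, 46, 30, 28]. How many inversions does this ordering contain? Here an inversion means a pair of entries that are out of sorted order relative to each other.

39

Element-by-element contributions:
44 → 33, 29, 23, 5, 22, 19, 14, 30, 28 → 9
33 → 29, 23, 5, 22, 19, 14, 30, 28 → 8
29 → 23, 5, 22, 19, 14, 28 → 6
23 → 5, 22, 19, 14 → 4
45 → 5, 22, 19, 14, 30, 28 → 6
5 → none → 0
22 → 19, 14 → 2
19 → 14 → 1
14 → none → 0
46 → 30, 28 → 2
30 → 28 → 1
28 → none → 0
Sum: 9 + 8 + 6 + 4 + 6 + 0 + 2 + 1 + 0 + 2 + 1 + 0 = 39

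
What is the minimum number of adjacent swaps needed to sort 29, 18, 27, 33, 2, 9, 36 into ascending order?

10

Minimum adjacent swaps = number of inversions (each swap of adjacent out-of-order elements removes one inversion and no swap can remove more).
Count inversions — for each element, later elements that are smaller:
29: 18, 27, 2, 9 → 4
18: 2, 9 → 2
27: 2, 9 → 2
33: 2, 9 → 2
2: none → 0
9: none → 0
36: none → 0
Total inversions: 4 + 2 + 2 + 2 + 0 + 0 + 0 = 10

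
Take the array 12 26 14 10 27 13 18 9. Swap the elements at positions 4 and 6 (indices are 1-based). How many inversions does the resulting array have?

17

Positions 4 and 6 hold 10 and 13; after swapping, the array is [12, 26, 14, 13, 27, 10, 18, 9].
Element-by-element contributions:
12 → 10, 9 → 2
26 → 14, 13, 10, 18, 9 → 5
14 → 13, 10, 9 → 3
13 → 10, 9 → 2
27 → 10, 18, 9 → 3
10 → 9 → 1
18 → 9 → 1
9 → none → 0
Sum: 2 + 5 + 3 + 2 + 3 + 1 + 1 + 0 = 17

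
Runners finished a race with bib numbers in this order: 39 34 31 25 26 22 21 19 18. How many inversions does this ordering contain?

35

Sweep left to right; for each value list the smaller values that follow it:
39: 8
34: 7
31: 6
25: 4
26: 4
22: 3
21: 2
19: 1
18: 0
Sum: 8 + 7 + 6 + 4 + 4 + 3 + 2 + 1 + 0 = 35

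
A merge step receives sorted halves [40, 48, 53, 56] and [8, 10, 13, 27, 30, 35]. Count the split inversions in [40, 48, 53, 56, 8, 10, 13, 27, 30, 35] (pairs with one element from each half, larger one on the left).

Count, for every r in R, how many entries of L exceed r:
r = 8: 40, 48, 53, 56 → 4
r = 10: 40, 48, 53, 56 → 4
r = 13: 40, 48, 53, 56 → 4
r = 27: 40, 48, 53, 56 → 4
r = 30: 40, 48, 53, 56 → 4
r = 35: 40, 48, 53, 56 → 4
Cross-inversions: 4 + 4 + 4 + 4 + 4 + 4 = 24

24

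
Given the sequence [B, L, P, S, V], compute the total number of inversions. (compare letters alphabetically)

0

Element-by-element contributions:
B → none → 0
L → none → 0
P → none → 0
S → none → 0
V → none → 0
Sum: 0 + 0 + 0 + 0 + 0 = 0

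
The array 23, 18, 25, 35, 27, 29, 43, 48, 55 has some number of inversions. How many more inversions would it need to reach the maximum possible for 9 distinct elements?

Maximum inversions for 9 distinct elements is C(9, 2) = 9·8/2 = 36.
Current inversions — for each element, count later smaller elements:
23: 1
18: 0
25: 0
35: 2
27: 0
29: 0
43: 0
48: 0
55: 0
Current total: 1 + 0 + 0 + 2 + 0 + 0 + 0 + 0 + 0 = 3
Shortfall: 36 − 3 = 33

33 inversions short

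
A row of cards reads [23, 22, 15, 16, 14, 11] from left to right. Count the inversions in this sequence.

For each element, count later entries that are smaller:
23: 5
22: 4
15: 2
16: 2
14: 1
11: 0
Sum: 5 + 4 + 2 + 2 + 1 + 0 = 14

Out-of-order pairs: 14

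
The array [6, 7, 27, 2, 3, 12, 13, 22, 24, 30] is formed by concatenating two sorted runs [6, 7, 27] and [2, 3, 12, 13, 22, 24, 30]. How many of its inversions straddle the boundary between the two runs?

Count, for every r in R, how many entries of L exceed r:
r = 2: 6, 7, 27 → 3
r = 3: 6, 7, 27 → 3
r = 12: 27 → 1
r = 13: 27 → 1
r = 22: 27 → 1
r = 24: 27 → 1
r = 30: none → 0
Cross-inversions: 3 + 3 + 1 + 1 + 1 + 1 + 0 = 10

10 split inversions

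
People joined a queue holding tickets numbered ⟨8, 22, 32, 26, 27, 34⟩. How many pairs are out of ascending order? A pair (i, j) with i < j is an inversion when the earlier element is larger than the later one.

Out-of-order index pairs (1-indexed):
(3,4): 32 > 26
(3,5): 32 > 27
That's 2 pairs.

There are 2 inversions.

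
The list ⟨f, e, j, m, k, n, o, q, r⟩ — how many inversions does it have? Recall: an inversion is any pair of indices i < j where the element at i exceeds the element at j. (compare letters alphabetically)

2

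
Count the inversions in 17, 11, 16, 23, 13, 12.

Sweep left to right; for each value list the smaller values that follow it:
17: 4
11: 0
16: 2
23: 2
13: 1
12: 0
Sum: 4 + 0 + 2 + 2 + 1 + 0 = 9

Inversions: 9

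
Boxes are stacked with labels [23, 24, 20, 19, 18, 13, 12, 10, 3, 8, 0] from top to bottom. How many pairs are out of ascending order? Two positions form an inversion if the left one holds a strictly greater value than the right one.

There are 53 out-of-order pairs.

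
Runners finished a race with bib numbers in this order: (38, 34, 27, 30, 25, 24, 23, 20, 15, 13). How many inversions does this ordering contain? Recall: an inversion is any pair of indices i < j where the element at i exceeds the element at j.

Inversions: 44

Sweep left to right; for each value list the smaller values that follow it:
38 → 34, 27, 30, 25, 24, 23, 20, 15, 13 → 9
34 → 27, 30, 25, 24, 23, 20, 15, 13 → 8
27 → 25, 24, 23, 20, 15, 13 → 6
30 → 25, 24, 23, 20, 15, 13 → 6
25 → 24, 23, 20, 15, 13 → 5
24 → 23, 20, 15, 13 → 4
23 → 20, 15, 13 → 3
20 → 15, 13 → 2
15 → 13 → 1
13 → none → 0
Sum: 9 + 8 + 6 + 6 + 5 + 4 + 3 + 2 + 1 + 0 = 44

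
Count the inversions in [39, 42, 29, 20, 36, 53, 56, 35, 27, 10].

Element-by-element contributions:
39: 6
42: 6
29: 3
20: 1
36: 3
53: 3
56: 3
35: 2
27: 1
10: 0
Sum: 6 + 6 + 3 + 1 + 3 + 3 + 3 + 2 + 1 + 0 = 28

28 inversions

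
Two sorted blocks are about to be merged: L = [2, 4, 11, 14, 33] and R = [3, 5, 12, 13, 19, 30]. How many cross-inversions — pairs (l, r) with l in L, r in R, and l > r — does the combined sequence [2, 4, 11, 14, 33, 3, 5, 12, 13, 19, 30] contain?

13

Take each right-half value and tally the left-half values above it:
r = 3: 4, 11, 14, 33 → 4
r = 5: 11, 14, 33 → 3
r = 12: 14, 33 → 2
r = 13: 14, 33 → 2
r = 19: 33 → 1
r = 30: 33 → 1
Cross-inversions: 4 + 3 + 2 + 2 + 1 + 1 = 13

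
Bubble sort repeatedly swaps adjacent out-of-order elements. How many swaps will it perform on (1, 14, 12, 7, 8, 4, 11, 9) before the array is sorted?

14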